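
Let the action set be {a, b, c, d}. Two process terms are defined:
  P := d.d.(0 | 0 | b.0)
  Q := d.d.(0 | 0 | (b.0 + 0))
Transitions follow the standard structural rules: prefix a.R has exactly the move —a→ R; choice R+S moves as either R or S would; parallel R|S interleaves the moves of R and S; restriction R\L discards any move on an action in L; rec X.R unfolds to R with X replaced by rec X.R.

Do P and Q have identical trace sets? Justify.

YES

LTS(P): 4 reachable states
  s0 = d.d.(0 | 0 | b.0) | -d-> s1
  s1 = d.(0 | 0 | b.0) | -d-> s2
  s2 = 0 | 0 | b.0 | -b-> s3
  s3 = 0 | 0 | 0 | (no moves)
LTS(Q): 4 reachable states
  t0 = d.d.(0 | 0 | (b.0 + 0)) | -d-> t1
  t1 = d.(0 | 0 | (b.0 + 0)) | -d-> t2
  t2 = 0 | 0 | (b.0 + 0) | -b-> t3
  t3 = 0 | 0 | 0 | (no moves)
Bisimilarity quotient blocks:
  B0 = {s0, t0}
  B1 = {s1, t1}
  B2 = {s2, t2}
  B3 = {s3, t3}
s0 ∈ B0, t0 ∈ B0 → same block
Bisimilar ⇒ trace-equivalent.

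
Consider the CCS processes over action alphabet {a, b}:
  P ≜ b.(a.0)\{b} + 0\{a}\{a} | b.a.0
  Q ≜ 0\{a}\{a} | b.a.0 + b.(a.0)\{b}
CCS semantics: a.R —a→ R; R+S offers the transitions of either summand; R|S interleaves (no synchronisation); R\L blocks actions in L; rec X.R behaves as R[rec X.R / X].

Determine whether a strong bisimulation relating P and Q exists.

Reachable graph of P (5 states):
  u0 = b.(a.0)\{b} + 0\{a}\{a} | b.a.0 | --b--▸ u1, --b--▸ u2
  u1 = (a.0)\{b} | --a--▸ u3
  u2 = 0\{a}\{a} | a.0 | --a--▸ u4
  u3 = 0\{b} | (no moves)
  u4 = 0\{a}\{a} | 0 | (no moves)
Reachable graph of Q (5 states):
  v0 = 0\{a}\{a} | b.a.0 + b.(a.0)\{b} | --b--▸ v1, --b--▸ v2
  v1 = (a.0)\{b} | --a--▸ v3
  v2 = 0\{a}\{a} | a.0 | --a--▸ v4
  v3 = 0\{b} | (no moves)
  v4 = 0\{a}\{a} | 0 | (no moves)
Bisimilarity quotient blocks:
  B0 = {u0, v0}
  B1 = {u1, u2, v1, v2}
  B2 = {u3, u4, v3, v4}
u0 ∈ B0, v0 ∈ B0 → same block

P ~ Q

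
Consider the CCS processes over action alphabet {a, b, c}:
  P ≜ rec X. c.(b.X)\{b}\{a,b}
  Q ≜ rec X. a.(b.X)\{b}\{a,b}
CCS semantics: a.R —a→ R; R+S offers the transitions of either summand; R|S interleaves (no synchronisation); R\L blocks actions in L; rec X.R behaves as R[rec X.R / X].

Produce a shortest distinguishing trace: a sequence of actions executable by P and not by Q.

Reachable graph of P (2 states):
  u0 = rec X. c.(b.X)\{b}\{a,b} :: =c=> u1
  u1 = (b.(rec X. c.(b.X)\{b}\{a,b}))\{b}\{a,b} :: stopped
Reachable graph of Q (2 states):
  v0 = rec X. a.(b.X)\{b}\{a,b} :: =a=> v1
  v1 = (b.(rec X. a.(b.X)\{b}\{a,b}))\{b}\{a,b} :: stopped
Trace ⟨c⟩ through P, begin at {u0}:
  [1] c ⇒ {u1}
  — P admits the full trace.
Trace ⟨c⟩ through Q, begin at {v0}:
  [1] c ⇒ ∅  — Q cannot continue

c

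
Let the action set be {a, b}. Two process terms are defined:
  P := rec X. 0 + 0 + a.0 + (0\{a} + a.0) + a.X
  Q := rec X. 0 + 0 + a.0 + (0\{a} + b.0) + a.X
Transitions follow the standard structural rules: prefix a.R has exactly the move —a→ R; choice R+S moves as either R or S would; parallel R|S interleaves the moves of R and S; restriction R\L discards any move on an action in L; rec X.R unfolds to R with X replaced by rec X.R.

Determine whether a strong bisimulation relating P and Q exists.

NO

LTS(P): 2 reachable states
  u0 = rec X. 0 + 0 + a.0 + (0\{a} + a.0) + a.X → --a--▸ u0, --a--▸ u1
  u1 = 0 → ∅
LTS(Q): 2 reachable states
  v0 = rec X. 0 + 0 + a.0 + (0\{a} + b.0) + a.X → --a--▸ v0, --a--▸ v1, --b--▸ v1
  v1 = 0 → ∅
Coarsest stable partition (strong bisimilarity classes):
  B0 = {u0}
  B1 = {u1, v1}
  B2 = {v0}
u0 ∈ B0, v0 ∈ B2 → different blocks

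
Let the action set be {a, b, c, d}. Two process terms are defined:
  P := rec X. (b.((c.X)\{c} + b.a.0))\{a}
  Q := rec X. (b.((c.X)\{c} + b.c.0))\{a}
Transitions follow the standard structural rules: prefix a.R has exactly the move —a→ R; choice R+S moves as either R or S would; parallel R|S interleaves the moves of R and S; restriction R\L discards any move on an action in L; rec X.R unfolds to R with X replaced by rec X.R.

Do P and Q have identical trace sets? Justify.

LTS(P): 3 reachable states
  u0 = rec X. (b.((c.X)\{c} + b.a.0))\{a} ⊢ --b--▸ u1
  u1 = ((c.(rec X. (b.((c.X)\{c} + b.a.0))\{a}))\{c} + b.a.0)\{a} ⊢ --b--▸ u2
  u2 = (a.0)\{a} ⊢ ∅
LTS(Q): 4 reachable states
  v0 = rec X. (b.((c.X)\{c} + b.c.0))\{a} ⊢ --b--▸ v1
  v1 = ((c.(rec X. (b.((c.X)\{c} + b.c.0))\{a}))\{c} + b.c.0)\{a} ⊢ --b--▸ v2
  v2 = (c.0)\{a} ⊢ --c--▸ v3
  v3 = 0\{a} ⊢ ∅
Executing bbc from Q (initial set {v0}):
  step 1 (b): {v1}
  step 2 (b): {v2}
  step 3 (c): {v3}
  ✓ Q
Executing bbc from P (initial set {u0}):
  step 1 (b): {u1}
  step 2 (b): {u2}
  step 3 (c): ∅  — P cannot continue

traces(P) ≠ traces(Q) — witness ⟨bbc⟩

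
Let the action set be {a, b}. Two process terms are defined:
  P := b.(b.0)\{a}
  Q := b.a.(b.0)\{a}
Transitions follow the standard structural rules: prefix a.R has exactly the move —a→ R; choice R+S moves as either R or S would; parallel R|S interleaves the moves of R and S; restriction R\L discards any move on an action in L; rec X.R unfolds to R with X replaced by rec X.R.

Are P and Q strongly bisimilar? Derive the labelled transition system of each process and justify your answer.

P ≁ Q

P's transition system — 3 states:
  s0 = b.(b.0)\{a} | ··b··> s1
  s1 = (b.0)\{a} | ··b··> s2
  s2 = 0\{a} | ·
Q's transition system — 4 states:
  t0 = b.a.(b.0)\{a} | ··b··> t1
  t1 = a.(b.0)\{a} | ··a··> t2
  t2 = (b.0)\{a} | ··b··> t3
  t3 = 0\{a} | ·
Partition-refinement fixed point:
  B0 = {s0}
  B1 = {s1, t2}
  B2 = {s2, t3}
  B3 = {t0}
  B4 = {t1}
s0 ∈ B0, t0 ∈ B3 → different blocks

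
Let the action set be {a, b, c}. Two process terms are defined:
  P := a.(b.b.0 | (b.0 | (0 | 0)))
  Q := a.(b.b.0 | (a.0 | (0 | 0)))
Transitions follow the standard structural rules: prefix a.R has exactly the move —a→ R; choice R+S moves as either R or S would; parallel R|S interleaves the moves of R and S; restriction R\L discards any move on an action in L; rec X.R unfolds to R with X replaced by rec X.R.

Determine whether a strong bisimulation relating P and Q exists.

NO

LTS(P): 7 reachable states
  m0 = a.(b.b.0 | (b.0 | (0 | 0))) | --a--▸ m1
  m1 = b.b.0 | (b.0 | (0 | 0)) | --b--▸ m2, --b--▸ m3
  m2 = b.0 | (b.0 | (0 | 0)) | --b--▸ m4, --b--▸ m5
  m3 = b.b.0 | (0 | (0 | 0)) | --b--▸ m5
  m4 = 0 | (b.0 | (0 | 0)) | --b--▸ m6
  m5 = b.0 | (0 | (0 | 0)) | --b--▸ m6
  m6 = 0 | (0 | (0 | 0)) | (no moves)
LTS(Q): 7 reachable states
  n0 = a.(b.b.0 | (a.0 | (0 | 0))) | --a--▸ n1
  n1 = b.b.0 | (a.0 | (0 | 0)) | --a--▸ n2, --b--▸ n3
  n2 = b.b.0 | (0 | (0 | 0)) | --b--▸ n4
  n3 = b.0 | (a.0 | (0 | 0)) | --a--▸ n4, --b--▸ n5
  n4 = b.0 | (0 | (0 | 0)) | --b--▸ n6
  n5 = 0 | (a.0 | (0 | 0)) | --a--▸ n6
  n6 = 0 | (0 | (0 | 0)) | (no moves)
Coarsest stable partition (strong bisimilarity classes):
  B0 = {m0}
  B1 = {m1}
  B2 = {m2, m3, n2}
  B3 = {m4, m5, n4}
  B4 = {m6, n6}
  B5 = {n0}
  B6 = {n1}
  B7 = {n3}
  B8 = {n5}
m0 ∈ B0, n0 ∈ B5 → different blocks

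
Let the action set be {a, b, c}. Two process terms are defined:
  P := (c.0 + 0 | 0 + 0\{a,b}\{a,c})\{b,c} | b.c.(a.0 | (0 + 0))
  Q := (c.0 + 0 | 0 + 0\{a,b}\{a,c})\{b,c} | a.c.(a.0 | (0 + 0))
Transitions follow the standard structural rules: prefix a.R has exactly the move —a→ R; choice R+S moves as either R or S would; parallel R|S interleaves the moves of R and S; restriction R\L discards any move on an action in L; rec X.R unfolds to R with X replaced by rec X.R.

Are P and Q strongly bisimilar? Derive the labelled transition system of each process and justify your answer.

P ≁ Q

P's transition system — 4 states:
  p0 = (c.0 + 0 | 0 + 0\{a,b}\{a,c})\{b,c} | b.c.(a.0 | (0 + 0)) :: =b=> p1
  p1 = (c.0 + 0 | 0 + 0\{a,b}\{a,c})\{b,c} | c.(a.0 | (0 + 0)) :: =c=> p2
  p2 = (c.0 + 0 | 0 + 0\{a,b}\{a,c})\{b,c} | (a.0 | (0 + 0)) :: =a=> p3
  p3 = (c.0 + 0 | 0 + 0\{a,b}\{a,c})\{b,c} | (0 | (0 + 0)) :: ·
Q's transition system — 4 states:
  q0 = (c.0 + 0 | 0 + 0\{a,b}\{a,c})\{b,c} | a.c.(a.0 | (0 + 0)) :: =a=> q1
  q1 = (c.0 + 0 | 0 + 0\{a,b}\{a,c})\{b,c} | c.(a.0 | (0 + 0)) :: =c=> q2
  q2 = (c.0 + 0 | 0 + 0\{a,b}\{a,c})\{b,c} | (a.0 | (0 + 0)) :: =a=> q3
  q3 = (c.0 + 0 | 0 + 0\{a,b}\{a,c})\{b,c} | (0 | (0 + 0)) :: ·
Coarsest stable partition (strong bisimilarity classes):
  B0 = {p0}
  B1 = {p1, q1}
  B2 = {p2, q2}
  B3 = {p3, q3}
  B4 = {q0}
p0 ∈ B0, q0 ∈ B4 → different blocks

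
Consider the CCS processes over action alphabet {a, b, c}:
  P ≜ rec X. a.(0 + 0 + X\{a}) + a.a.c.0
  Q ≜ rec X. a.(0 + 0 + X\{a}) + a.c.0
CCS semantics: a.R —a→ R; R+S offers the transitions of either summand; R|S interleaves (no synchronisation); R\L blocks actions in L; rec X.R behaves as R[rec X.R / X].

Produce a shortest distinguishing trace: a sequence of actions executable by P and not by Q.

Reachable graph of P (5 states):
  s0 = rec X. a.(0 + 0 + X\{a}) + a.a.c.0 ⊢ --a--▸ s1, --a--▸ s2
  s1 = 0 + 0 + (rec X. a.(0 + 0 + X\{a}) + a.a.c.0)\{a} ⊢ ·
  s2 = a.c.0 ⊢ --a--▸ s3
  s3 = c.0 ⊢ --c--▸ s4
  s4 = 0 ⊢ ·
Reachable graph of Q (4 states):
  t0 = rec X. a.(0 + 0 + X\{a}) + a.c.0 ⊢ --a--▸ t1, --a--▸ t2
  t1 = 0 + 0 + (rec X. a.(0 + 0 + X\{a}) + a.c.0)\{a} ⊢ ·
  t2 = c.0 ⊢ --c--▸ t3
  t3 = 0 ⊢ ·
Executing aa from P (initial set {s0}):
  after a @ step 1: {s1, s2}
  after a @ step 2: {s3}
  P completes σ.
Executing aa from Q (initial set {t0}):
  after a @ step 1: {t1, t2}
  after a @ step 2: ∅  — Q cannot continue

aa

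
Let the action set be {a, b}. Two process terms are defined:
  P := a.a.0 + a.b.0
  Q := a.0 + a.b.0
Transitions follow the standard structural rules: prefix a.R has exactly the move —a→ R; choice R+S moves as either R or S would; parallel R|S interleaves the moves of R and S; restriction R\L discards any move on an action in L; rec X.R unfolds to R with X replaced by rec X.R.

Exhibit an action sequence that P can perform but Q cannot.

aa

Reachable graph of P (4 states):
  p0 = a.a.0 + a.b.0 ⊢ —a→ p1, —a→ p2
  p1 = a.0 ⊢ —a→ p3
  p2 = b.0 ⊢ —b→ p3
  p3 = 0 ⊢ (no moves)
Reachable graph of Q (3 states):
  q0 = a.0 + a.b.0 ⊢ —a→ q1, —a→ q2
  q1 = 0 ⊢ (no moves)
  q2 = b.0 ⊢ —b→ q1
Executing aa from P (initial set {p0}):
  step 1 (a): {p1, p2}
  step 2 (a): {p3}
  — P admits the full trace.
Executing aa from Q (initial set {q0}):
  step 1 (a): {q1, q2}
  step 2 (a): ∅ (Q stuck)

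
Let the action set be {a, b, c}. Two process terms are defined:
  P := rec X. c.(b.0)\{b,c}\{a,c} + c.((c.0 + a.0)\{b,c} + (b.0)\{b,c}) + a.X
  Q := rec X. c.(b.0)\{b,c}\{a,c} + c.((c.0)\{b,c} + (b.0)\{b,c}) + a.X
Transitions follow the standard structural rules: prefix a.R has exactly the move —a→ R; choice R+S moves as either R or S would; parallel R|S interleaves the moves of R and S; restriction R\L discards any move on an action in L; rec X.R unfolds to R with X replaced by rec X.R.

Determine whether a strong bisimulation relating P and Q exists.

Reachable graph of P (4 states):
  m0 = rec X. c.(b.0)\{b,c}\{a,c} + c.((c.0 + a.0)\{b,c} + (b.0)\{b,c}) + a.X → --a--▸ m0, --c--▸ m1, --c--▸ m2
  m1 = (b.0)\{b,c}\{a,c} → ·
  m2 = (c.0 + a.0)\{b,c} + (b.0)\{b,c} → --a--▸ m3
  m3 = 0\{b,c} → ·
Reachable graph of Q (3 states):
  n0 = rec X. c.(b.0)\{b,c}\{a,c} + c.((c.0)\{b,c} + (b.0)\{b,c}) + a.X → --a--▸ n0, --c--▸ n1, --c--▸ n2
  n1 = (b.0)\{b,c}\{a,c} → ·
  n2 = (c.0)\{b,c} + (b.0)\{b,c} → ·
Partition-refinement fixed point:
  B0 = {m0}
  B1 = {m2}
  B2 = {m1, m3, n1, n2}
  B3 = {n0}
m0 ∈ B0, n0 ∈ B3 → different blocks

P ≁ Q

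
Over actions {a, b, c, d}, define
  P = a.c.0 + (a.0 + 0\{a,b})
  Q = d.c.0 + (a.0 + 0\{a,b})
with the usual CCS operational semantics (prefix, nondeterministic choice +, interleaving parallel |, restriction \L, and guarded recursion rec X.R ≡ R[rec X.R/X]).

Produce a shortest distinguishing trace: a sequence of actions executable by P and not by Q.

ac

Reachable graph of P (3 states):
  u0 = a.c.0 + (a.0 + 0\{a,b}) → —a→ u1, —a→ u2
  u1 = 0 → stopped
  u2 = c.0 → —c→ u1
Reachable graph of Q (3 states):
  v0 = d.c.0 + (a.0 + 0\{a,b}) → —a→ v1, —d→ v2
  v1 = 0 → stopped
  v2 = c.0 → —c→ v1
Trace ⟨ac⟩ through P, begin at {u0}:
  step 1 (a): {u1, u2}
  step 2 (c): {u1}
  ✓ P
Trace ⟨ac⟩ through Q, begin at {v0}:
  step 1 (a): {v1}
  step 2 (c): ∅ (Q stuck)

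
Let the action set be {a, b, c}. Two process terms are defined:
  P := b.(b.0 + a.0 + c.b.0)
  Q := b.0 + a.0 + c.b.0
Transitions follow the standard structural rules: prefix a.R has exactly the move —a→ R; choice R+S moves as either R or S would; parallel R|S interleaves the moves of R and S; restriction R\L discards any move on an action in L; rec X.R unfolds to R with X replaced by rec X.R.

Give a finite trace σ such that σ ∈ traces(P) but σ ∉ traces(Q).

ba

P's transition system — 4 states:
  s0 = b.(b.0 + a.0 + c.b.0) → -b-> s1
  s1 = b.0 + a.0 + c.b.0 → -a-> s2, -b-> s2, -c-> s3
  s2 = 0 → ∅
  s3 = b.0 → -b-> s2
Q's transition system — 3 states:
  t0 = b.0 + a.0 + c.b.0 → -a-> t1, -b-> t1, -c-> t2
  t1 = 0 → ∅
  t2 = b.0 → -b-> t1
Run σ = ⟨ba⟩ on P: start {s0}
  [1] b ⇒ {s1}
  [2] a ⇒ {s2}
  P completes σ.
Run σ = ⟨ba⟩ on Q: start {t0}
  [1] b ⇒ {t1}
  [2] a ⇒ ∅  — Q cannot continue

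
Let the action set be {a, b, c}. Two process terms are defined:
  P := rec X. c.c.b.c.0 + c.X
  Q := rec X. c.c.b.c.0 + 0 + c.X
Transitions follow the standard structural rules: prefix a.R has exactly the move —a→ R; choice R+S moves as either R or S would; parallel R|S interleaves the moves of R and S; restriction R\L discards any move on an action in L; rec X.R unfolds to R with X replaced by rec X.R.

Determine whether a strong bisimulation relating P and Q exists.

Reachable graph of P (5 states):
  s0 = rec X. c.c.b.c.0 + c.X → --c--▸ s0, --c--▸ s1
  s1 = c.b.c.0 → --c--▸ s2
  s2 = b.c.0 → --b--▸ s3
  s3 = c.0 → --c--▸ s4
  s4 = 0 → (no moves)
Reachable graph of Q (5 states):
  t0 = rec X. c.c.b.c.0 + 0 + c.X → --c--▸ t0, --c--▸ t1
  t1 = c.b.c.0 → --c--▸ t2
  t2 = b.c.0 → --b--▸ t3
  t3 = c.0 → --c--▸ t4
  t4 = 0 → (no moves)
Bisimilarity quotient blocks:
  B0 = {s0, t0}
  B1 = {s1, t1}
  B2 = {s2, t2}
  B3 = {s3, t3}
  B4 = {s4, t4}
s0 ∈ B0, t0 ∈ B0 → same block

P ~ Q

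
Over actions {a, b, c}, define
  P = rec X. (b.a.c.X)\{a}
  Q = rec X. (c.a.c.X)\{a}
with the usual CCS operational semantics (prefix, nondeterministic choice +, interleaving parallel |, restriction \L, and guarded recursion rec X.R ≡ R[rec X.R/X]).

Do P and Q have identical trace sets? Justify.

P's transition system — 2 states:
  m0 = rec X. (b.a.c.X)\{a} ⊢ =b=> m1
  m1 = (a.c.(rec X. (b.a.c.X)\{a}))\{a} ⊢ deadlocked
Q's transition system — 2 states:
  n0 = rec X. (c.a.c.X)\{a} ⊢ =c=> n1
  n1 = (a.c.(rec X. (c.a.c.X)\{a}))\{a} ⊢ deadlocked
Run σ = ⟨b⟩ on P: start {m0}
  after b @ step 1: {m1}
  P completes σ.
Run σ = ⟨b⟩ on Q: start {n0}
  after b @ step 1: ∅  — Q cannot continue

NO — witness ⟨b⟩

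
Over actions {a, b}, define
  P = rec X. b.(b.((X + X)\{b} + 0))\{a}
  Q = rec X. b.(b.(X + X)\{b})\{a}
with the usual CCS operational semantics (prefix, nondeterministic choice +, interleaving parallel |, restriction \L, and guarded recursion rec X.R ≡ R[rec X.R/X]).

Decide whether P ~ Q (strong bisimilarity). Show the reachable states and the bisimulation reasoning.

bisimilar

Reachable graph of P (3 states):
  s0 = rec X. b.(b.((X + X)\{b} + 0))\{a} :: —b→ s1
  s1 = (b.(((rec X. b.(b.((X + X)\{b} + 0))\{a}) + (rec X. b.(b.((X + X)\{b} + 0))\{a}))\{b} + 0))\{a} :: —b→ s2
  s2 = (((rec X. b.(b.((X + X)\{b} + 0))\{a}) + (rec X. b.(b.((X + X)\{b} + 0))\{a}))\{b} + 0)\{a} :: ·
Reachable graph of Q (3 states):
  t0 = rec X. b.(b.(X + X)\{b})\{a} :: —b→ t1
  t1 = (b.((rec X. b.(b.(X + X)\{b})\{a}) + (rec X. b.(b.(X + X)\{b})\{a}))\{b})\{a} :: —b→ t2
  t2 = ((rec X. b.(b.(X + X)\{b})\{a}) + (rec X. b.(b.(X + X)\{b})\{a}))\{b}\{a} :: ·
Partition-refinement fixed point:
  B0 = {s0, t0}
  B1 = {s1, t1}
  B2 = {s2, t2}
s0 ∈ B0, t0 ∈ B0 → same block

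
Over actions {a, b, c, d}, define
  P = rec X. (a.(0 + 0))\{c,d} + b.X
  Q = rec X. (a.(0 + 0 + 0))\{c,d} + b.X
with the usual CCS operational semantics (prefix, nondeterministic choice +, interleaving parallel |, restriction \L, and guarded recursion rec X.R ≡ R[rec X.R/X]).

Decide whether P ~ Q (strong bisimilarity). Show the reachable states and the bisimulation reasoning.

P's transition system — 2 states:
  m0 = rec X. (a.(0 + 0))\{c,d} + b.X ⊢ —a→ m1, —b→ m0
  m1 = (0 + 0)\{c,d} ⊢ stopped
Q's transition system — 2 states:
  n0 = rec X. (a.(0 + 0 + 0))\{c,d} + b.X ⊢ —a→ n1, —b→ n0
  n1 = (0 + 0 + 0)\{c,d} ⊢ stopped
Partition-refinement fixed point:
  B0 = {m0, n0}
  B1 = {m1, n1}
m0 ∈ B0, n0 ∈ B0 → same block

bisimilar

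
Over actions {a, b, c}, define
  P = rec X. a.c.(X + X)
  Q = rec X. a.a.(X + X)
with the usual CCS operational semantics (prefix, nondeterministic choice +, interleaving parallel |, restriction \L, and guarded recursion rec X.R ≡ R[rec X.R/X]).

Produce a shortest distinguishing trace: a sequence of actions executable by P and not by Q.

ac

P's transition system — 3 states:
  s0 = rec X. a.c.(X + X) ⊢ --a--▸ s1
  s1 = c.((rec X. a.c.(X + X)) + (rec X. a.c.(X + X))) ⊢ --c--▸ s2
  s2 = (rec X. a.c.(X + X)) + (rec X. a.c.(X + X)) ⊢ --a--▸ s1
Q's transition system — 3 states:
  t0 = rec X. a.a.(X + X) ⊢ --a--▸ t1
  t1 = a.((rec X. a.a.(X + X)) + (rec X. a.a.(X + X))) ⊢ --a--▸ t2
  t2 = (rec X. a.a.(X + X)) + (rec X. a.a.(X + X)) ⊢ --a--▸ t1
Executing ac from P (initial set {s0}):
  step 1 (a): {s1}
  step 2 (c): {s2}
  P completes σ.
Executing ac from Q (initial set {t0}):
  step 1 (a): {t1}
  step 2 (c): ∅ (Q stuck)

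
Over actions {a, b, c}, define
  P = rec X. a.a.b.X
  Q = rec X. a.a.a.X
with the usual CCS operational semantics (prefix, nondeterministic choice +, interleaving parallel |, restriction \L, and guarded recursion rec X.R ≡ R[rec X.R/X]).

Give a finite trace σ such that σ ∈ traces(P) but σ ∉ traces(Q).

LTS(P): 3 reachable states
  s0 = rec X. a.a.b.X has moves —a→ s1
  s1 = a.b.(rec X. a.a.b.X) has moves —a→ s2
  s2 = b.(rec X. a.a.b.X) has moves —b→ s0
LTS(Q): 3 reachable states
  t0 = rec X. a.a.a.X has moves —a→ t1
  t1 = a.a.(rec X. a.a.a.X) has moves —a→ t2
  t2 = a.(rec X. a.a.a.X) has moves —a→ t0
Executing aab from P (initial set {s0}):
  step 1 (a): {s1}
  step 2 (a): {s2}
  step 3 (b): {s0}
  ✓ P
Executing aab from Q (initial set {t0}):
  step 1 (a): {t1}
  step 2 (a): {t2}
  step 3 (b): ∅ (Q stuck)

aab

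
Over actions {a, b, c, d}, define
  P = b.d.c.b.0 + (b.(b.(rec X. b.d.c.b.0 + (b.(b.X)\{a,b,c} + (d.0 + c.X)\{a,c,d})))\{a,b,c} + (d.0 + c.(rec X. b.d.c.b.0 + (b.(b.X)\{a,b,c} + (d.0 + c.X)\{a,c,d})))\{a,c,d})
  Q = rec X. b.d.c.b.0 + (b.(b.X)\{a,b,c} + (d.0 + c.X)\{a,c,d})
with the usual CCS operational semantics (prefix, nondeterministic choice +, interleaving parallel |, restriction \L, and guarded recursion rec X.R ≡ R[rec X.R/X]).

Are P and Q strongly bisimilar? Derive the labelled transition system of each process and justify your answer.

P's transition system — 6 states:
  p0 = b.d.c.b.0 + (b.(b.(rec X. b.d.c.b.0 + (b.(b.X)\{a,b,c} + (d.0 + c.X)\{a,c,d})))\{a,b,c} + (d.0 + c.(rec X. b.d.c.b.0 + (b.(b.X)\{a,b,c} + (d.0 + c.X)\{a,c,d})))\{a,c,d}) | =b=> p1, =b=> p2
  p1 = (b.(rec X. b.d.c.b.0 + (b.(b.X)\{a,b,c} + (d.0 + c.X)\{a,c,d})))\{a,b,c} | deadlocked
  p2 = d.c.b.0 | =d=> p3
  p3 = c.b.0 | =c=> p4
  p4 = b.0 | =b=> p5
  p5 = 0 | deadlocked
Q's transition system — 6 states:
  q0 = rec X. b.d.c.b.0 + (b.(b.X)\{a,b,c} + (d.0 + c.X)\{a,c,d}) | =b=> q1, =b=> q2
  q1 = (b.(rec X. b.d.c.b.0 + (b.(b.X)\{a,b,c} + (d.0 + c.X)\{a,c,d})))\{a,b,c} | deadlocked
  q2 = d.c.b.0 | =d=> q3
  q3 = c.b.0 | =c=> q4
  q4 = b.0 | =b=> q5
  q5 = 0 | deadlocked
Bisimilarity quotient blocks:
  B0 = {p0, q0}
  B1 = {p2, q2}
  B2 = {p3, q3}
  B3 = {p4, q4}
  B4 = {p1, p5, q1, q5}
p0 ∈ B0, q0 ∈ B0 → same block

YES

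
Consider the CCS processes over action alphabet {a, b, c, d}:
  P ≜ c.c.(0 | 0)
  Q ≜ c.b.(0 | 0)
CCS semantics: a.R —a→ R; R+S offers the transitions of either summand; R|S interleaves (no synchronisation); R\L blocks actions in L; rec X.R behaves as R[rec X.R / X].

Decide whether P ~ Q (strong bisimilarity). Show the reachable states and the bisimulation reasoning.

P's transition system — 3 states:
  m0 = c.c.(0 | 0) :: --c--▸ m1
  m1 = c.(0 | 0) :: --c--▸ m2
  m2 = 0 | 0 :: ·
Q's transition system — 3 states:
  n0 = c.b.(0 | 0) :: --c--▸ n1
  n1 = b.(0 | 0) :: --b--▸ n2
  n2 = 0 | 0 :: ·
Partition-refinement fixed point:
  B0 = {m0}
  B1 = {m1}
  B2 = {m2, n2}
  B3 = {n0}
  B4 = {n1}
m0 ∈ B0, n0 ∈ B3 → different blocks

P ≁ Q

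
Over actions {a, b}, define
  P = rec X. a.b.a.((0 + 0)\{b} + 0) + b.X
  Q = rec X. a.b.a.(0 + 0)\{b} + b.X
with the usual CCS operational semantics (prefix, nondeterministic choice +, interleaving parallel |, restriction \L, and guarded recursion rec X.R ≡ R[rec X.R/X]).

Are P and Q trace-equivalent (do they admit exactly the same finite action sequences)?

traces(P) = traces(Q)

P's transition system — 4 states:
  m0 = rec X. a.b.a.((0 + 0)\{b} + 0) + b.X | —a→ m1, —b→ m0
  m1 = b.a.((0 + 0)\{b} + 0) | —b→ m2
  m2 = a.((0 + 0)\{b} + 0) | —a→ m3
  m3 = (0 + 0)\{b} + 0 | (no moves)
Q's transition system — 4 states:
  n0 = rec X. a.b.a.(0 + 0)\{b} + b.X | —a→ n1, —b→ n0
  n1 = b.a.(0 + 0)\{b} | —b→ n2
  n2 = a.(0 + 0)\{b} | —a→ n3
  n3 = (0 + 0)\{b} | (no moves)
Bisimilarity quotient blocks:
  B0 = {m0, n0}
  B1 = {m1, n1}
  B2 = {m2, n2}
  B3 = {m3, n3}
m0 ∈ B0, n0 ∈ B0 → same block
Bisimilar ⇒ trace-equivalent.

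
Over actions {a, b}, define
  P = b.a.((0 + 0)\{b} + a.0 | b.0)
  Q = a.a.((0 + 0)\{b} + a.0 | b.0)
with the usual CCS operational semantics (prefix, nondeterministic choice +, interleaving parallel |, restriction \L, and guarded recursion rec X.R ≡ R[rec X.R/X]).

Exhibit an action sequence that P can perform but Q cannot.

b

P's transition system — 6 states:
  m0 = b.a.((0 + 0)\{b} + a.0 | b.0) → ··b··> m1
  m1 = a.((0 + 0)\{b} + a.0 | b.0) → ··a··> m2
  m2 = (0 + 0)\{b} + a.0 | b.0 → ··a··> m3, ··b··> m4
  m3 = 0 | b.0 → ··b··> m5
  m4 = a.0 | 0 → ··a··> m5
  m5 = 0 | 0 → ·
Q's transition system — 6 states:
  n0 = a.a.((0 + 0)\{b} + a.0 | b.0) → ··a··> n1
  n1 = a.((0 + 0)\{b} + a.0 | b.0) → ··a··> n2
  n2 = (0 + 0)\{b} + a.0 | b.0 → ··a··> n3, ··b··> n4
  n3 = 0 | b.0 → ··b··> n5
  n4 = a.0 | 0 → ··a··> n5
  n5 = 0 | 0 → ·
Trace ⟨b⟩ through P, begin at {m0}:
  step 1 (b): {m1}
  ✓ P
Trace ⟨b⟩ through Q, begin at {n0}:
  step 1 (b): no successor for Q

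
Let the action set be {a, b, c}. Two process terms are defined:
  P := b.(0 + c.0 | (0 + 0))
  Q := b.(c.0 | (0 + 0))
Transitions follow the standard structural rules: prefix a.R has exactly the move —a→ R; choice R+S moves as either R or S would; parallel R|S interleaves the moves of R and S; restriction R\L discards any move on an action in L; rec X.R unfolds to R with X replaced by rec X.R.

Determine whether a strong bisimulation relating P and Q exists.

Reachable graph of P (3 states):
  m0 = b.(0 + c.0 | (0 + 0)) :: =b=> m1
  m1 = 0 + c.0 | (0 + 0) :: =c=> m2
  m2 = 0 | (0 + 0) :: stopped
Reachable graph of Q (3 states):
  n0 = b.(c.0 | (0 + 0)) :: =b=> n1
  n1 = c.0 | (0 + 0) :: =c=> n2
  n2 = 0 | (0 + 0) :: stopped
Partition-refinement fixed point:
  B0 = {m0, n0}
  B1 = {m1, n1}
  B2 = {m2, n2}
m0 ∈ B0, n0 ∈ B0 → same block

YES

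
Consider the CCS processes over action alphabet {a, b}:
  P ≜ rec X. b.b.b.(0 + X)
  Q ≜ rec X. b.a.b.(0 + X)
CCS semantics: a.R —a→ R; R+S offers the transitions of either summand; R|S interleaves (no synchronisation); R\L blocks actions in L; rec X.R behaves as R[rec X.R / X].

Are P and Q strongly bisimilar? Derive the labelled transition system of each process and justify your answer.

LTS(P): 4 reachable states
  m0 = rec X. b.b.b.(0 + X) ⊢ ··b··> m1
  m1 = b.b.(0 + (rec X. b.b.b.(0 + X))) ⊢ ··b··> m2
  m2 = b.(0 + (rec X. b.b.b.(0 + X))) ⊢ ··b··> m3
  m3 = 0 + (rec X. b.b.b.(0 + X)) ⊢ ··b··> m1
LTS(Q): 4 reachable states
  n0 = rec X. b.a.b.(0 + X) ⊢ ··b··> n1
  n1 = a.b.(0 + (rec X. b.a.b.(0 + X))) ⊢ ··a··> n2
  n2 = b.(0 + (rec X. b.a.b.(0 + X))) ⊢ ··b··> n3
  n3 = 0 + (rec X. b.a.b.(0 + X)) ⊢ ··b··> n1
Coarsest stable partition (strong bisimilarity classes):
  B0 = {m0, m1, m2, m3}
  B1 = {n0, n3}
  B2 = {n1}
  B3 = {n2}
m0 ∈ B0, n0 ∈ B1 → different blocks

P ≁ Q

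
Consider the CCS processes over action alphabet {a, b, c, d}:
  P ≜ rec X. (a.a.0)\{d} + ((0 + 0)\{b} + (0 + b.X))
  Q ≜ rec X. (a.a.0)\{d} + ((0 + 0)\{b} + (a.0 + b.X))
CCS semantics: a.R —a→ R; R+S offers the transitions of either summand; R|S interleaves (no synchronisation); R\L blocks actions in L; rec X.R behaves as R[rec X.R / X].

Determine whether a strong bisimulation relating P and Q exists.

P ≁ Q

Reachable graph of P (3 states):
  u0 = rec X. (a.a.0)\{d} + ((0 + 0)\{b} + (0 + b.X)) has moves ··a··> u1, ··b··> u0
  u1 = (a.0)\{d} has moves ··a··> u2
  u2 = 0\{d} has moves ·
Reachable graph of Q (4 states):
  v0 = rec X. (a.a.0)\{d} + ((0 + 0)\{b} + (a.0 + b.X)) has moves ··a··> v1, ··a··> v2, ··b··> v0
  v1 = (a.0)\{d} has moves ··a··> v3
  v2 = 0 has moves ·
  v3 = 0\{d} has moves ·
Partition-refinement fixed point:
  B0 = {u0}
  B1 = {u1, v1}
  B2 = {u2, v2, v3}
  B3 = {v0}
u0 ∈ B0, v0 ∈ B3 → different blocks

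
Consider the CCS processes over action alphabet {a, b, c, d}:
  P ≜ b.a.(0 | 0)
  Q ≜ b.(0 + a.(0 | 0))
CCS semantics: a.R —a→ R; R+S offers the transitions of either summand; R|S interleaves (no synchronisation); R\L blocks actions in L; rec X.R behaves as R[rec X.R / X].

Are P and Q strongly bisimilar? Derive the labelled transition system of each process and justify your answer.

LTS(P): 3 reachable states
  p0 = b.a.(0 | 0) | =b=> p1
  p1 = a.(0 | 0) | =a=> p2
  p2 = 0 | 0 | ∅
LTS(Q): 3 reachable states
  q0 = b.(0 + a.(0 | 0)) | =b=> q1
  q1 = 0 + a.(0 | 0) | =a=> q2
  q2 = 0 | 0 | ∅
Bisimilarity quotient blocks:
  B0 = {p0, q0}
  B1 = {p1, q1}
  B2 = {p2, q2}
p0 ∈ B0, q0 ∈ B0 → same block

P ~ Q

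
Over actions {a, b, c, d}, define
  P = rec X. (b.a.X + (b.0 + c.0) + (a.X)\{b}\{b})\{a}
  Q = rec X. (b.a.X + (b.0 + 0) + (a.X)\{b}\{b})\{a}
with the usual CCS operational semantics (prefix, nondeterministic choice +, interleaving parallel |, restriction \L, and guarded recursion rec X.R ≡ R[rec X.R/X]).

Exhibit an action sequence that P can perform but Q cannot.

c

Reachable graph of P (3 states):
  u0 = rec X. (b.a.X + (b.0 + c.0) + (a.X)\{b}\{b})\{a} has moves —b→ u1, —b→ u2, —c→ u2
  u1 = (a.(rec X. (b.a.X + (b.0 + c.0) + (a.X)\{b}\{b})\{a}))\{a} has moves ·
  u2 = 0\{a} has moves ·
Reachable graph of Q (3 states):
  v0 = rec X. (b.a.X + (b.0 + 0) + (a.X)\{b}\{b})\{a} has moves —b→ v1, —b→ v2
  v1 = (a.(rec X. (b.a.X + (b.0 + 0) + (a.X)\{b}\{b})\{a}))\{a} has moves ·
  v2 = 0\{a} has moves ·
Run σ = ⟨c⟩ on P: start {u0}
  step 1 (c): {u2}
  P completes σ.
Run σ = ⟨c⟩ on Q: start {v0}
  step 1 (c): ∅ (Q stuck)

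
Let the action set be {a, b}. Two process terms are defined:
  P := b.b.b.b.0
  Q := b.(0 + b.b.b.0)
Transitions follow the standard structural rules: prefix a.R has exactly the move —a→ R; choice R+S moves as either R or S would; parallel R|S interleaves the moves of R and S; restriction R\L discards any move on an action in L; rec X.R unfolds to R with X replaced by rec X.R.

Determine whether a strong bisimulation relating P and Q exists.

Reachable graph of P (5 states):
  s0 = b.b.b.b.0 ⊢ -b-> s1
  s1 = b.b.b.0 ⊢ -b-> s2
  s2 = b.b.0 ⊢ -b-> s3
  s3 = b.0 ⊢ -b-> s4
  s4 = 0 ⊢ ∅
Reachable graph of Q (5 states):
  t0 = b.(0 + b.b.b.0) ⊢ -b-> t1
  t1 = 0 + b.b.b.0 ⊢ -b-> t2
  t2 = b.b.0 ⊢ -b-> t3
  t3 = b.0 ⊢ -b-> t4
  t4 = 0 ⊢ ∅
Bisimilarity quotient blocks:
  B0 = {s0, t0}
  B1 = {s1, t1}
  B2 = {s2, t2}
  B3 = {s3, t3}
  B4 = {s4, t4}
s0 ∈ B0, t0 ∈ B0 → same block

P ~ Q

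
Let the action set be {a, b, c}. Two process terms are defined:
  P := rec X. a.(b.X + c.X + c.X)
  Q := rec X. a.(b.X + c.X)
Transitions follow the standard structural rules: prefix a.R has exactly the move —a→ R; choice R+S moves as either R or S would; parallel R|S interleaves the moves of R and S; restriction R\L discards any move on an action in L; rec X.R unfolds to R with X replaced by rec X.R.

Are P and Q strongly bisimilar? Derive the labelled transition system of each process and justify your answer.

YES

Reachable graph of P (2 states):
  p0 = rec X. a.(b.X + c.X + c.X) | =a=> p1
  p1 = b.(rec X. a.(b.X + c.X + c.X)) + c.(rec X. a.(b.X + c.X + c.X)) + c.(rec X. a.(b.X + c.X + c.X)) | =b=> p0, =c=> p0
Reachable graph of Q (2 states):
  q0 = rec X. a.(b.X + c.X) | =a=> q1
  q1 = b.(rec X. a.(b.X + c.X)) + c.(rec X. a.(b.X + c.X)) | =b=> q0, =c=> q0
Partition-refinement fixed point:
  B0 = {p0, q0}
  B1 = {p1, q1}
p0 ∈ B0, q0 ∈ B0 → same block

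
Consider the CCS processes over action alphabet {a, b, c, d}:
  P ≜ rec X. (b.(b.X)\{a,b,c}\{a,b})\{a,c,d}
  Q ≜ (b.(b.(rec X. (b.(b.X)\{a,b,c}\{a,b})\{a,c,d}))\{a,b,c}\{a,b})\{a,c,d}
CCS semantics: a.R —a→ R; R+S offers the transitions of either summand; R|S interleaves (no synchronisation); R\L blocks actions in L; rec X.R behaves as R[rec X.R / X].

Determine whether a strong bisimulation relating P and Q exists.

YES

P's transition system — 2 states:
  s0 = rec X. (b.(b.X)\{a,b,c}\{a,b})\{a,c,d} :: —b→ s1
  s1 = (b.(rec X. (b.(b.X)\{a,b,c}\{a,b})\{a,c,d}))\{a,b,c}\{a,b}\{a,c,d} :: ∅
Q's transition system — 2 states:
  t0 = (b.(b.(rec X. (b.(b.X)\{a,b,c}\{a,b})\{a,c,d}))\{a,b,c}\{a,b})\{a,c,d} :: —b→ t1
  t1 = (b.(rec X. (b.(b.X)\{a,b,c}\{a,b})\{a,c,d}))\{a,b,c}\{a,b}\{a,c,d} :: ∅
Partition-refinement fixed point:
  B0 = {s0, t0}
  B1 = {s1, t1}
s0 ∈ B0, t0 ∈ B0 → same block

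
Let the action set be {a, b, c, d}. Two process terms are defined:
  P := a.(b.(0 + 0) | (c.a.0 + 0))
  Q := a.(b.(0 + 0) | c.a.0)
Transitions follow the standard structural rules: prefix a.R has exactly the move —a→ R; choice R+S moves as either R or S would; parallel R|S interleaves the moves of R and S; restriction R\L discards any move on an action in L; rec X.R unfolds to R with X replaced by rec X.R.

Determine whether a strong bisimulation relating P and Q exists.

Reachable graph of P (7 states):
  u0 = a.(b.(0 + 0) | (c.a.0 + 0)) | —a→ u1
  u1 = b.(0 + 0) | (c.a.0 + 0) | —b→ u2, —c→ u3
  u2 = (0 + 0) | (c.a.0 + 0) | —c→ u4
  u3 = b.(0 + 0) | a.0 | —a→ u5, —b→ u4
  u4 = (0 + 0) | a.0 | —a→ u6
  u5 = b.(0 + 0) | 0 | —b→ u6
  u6 = (0 + 0) | 0 | deadlocked
Reachable graph of Q (7 states):
  v0 = a.(b.(0 + 0) | c.a.0) | —a→ v1
  v1 = b.(0 + 0) | c.a.0 | —b→ v2, —c→ v3
  v2 = (0 + 0) | c.a.0 | —c→ v4
  v3 = b.(0 + 0) | a.0 | —a→ v5, —b→ v4
  v4 = (0 + 0) | a.0 | —a→ v6
  v5 = b.(0 + 0) | 0 | —b→ v6
  v6 = (0 + 0) | 0 | deadlocked
Bisimilarity quotient blocks:
  B0 = {u0, v0}
  B1 = {u1, v1}
  B2 = {u3, v3}
  B3 = {u4, v4}
  B4 = {u6, v6}
  B5 = {u5, v5}
  B6 = {u2, v2}
u0 ∈ B0, v0 ∈ B0 → same block

bisimilar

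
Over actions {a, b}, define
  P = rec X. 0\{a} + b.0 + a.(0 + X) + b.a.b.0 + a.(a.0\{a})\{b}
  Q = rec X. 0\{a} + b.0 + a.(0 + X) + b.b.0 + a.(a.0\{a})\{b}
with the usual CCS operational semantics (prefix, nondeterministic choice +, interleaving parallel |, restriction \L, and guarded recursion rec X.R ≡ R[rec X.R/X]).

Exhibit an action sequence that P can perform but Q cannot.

ba

Reachable graph of P (7 states):
  u0 = rec X. 0\{a} + b.0 + a.(0 + X) + b.a.b.0 + a.(a.0\{a})\{b} ⊢ ··a··> u1, ··a··> u2, ··b··> u3, ··b··> u4
  u1 = (a.0\{a})\{b} ⊢ ··a··> u5
  u2 = 0 + (rec X. 0\{a} + b.0 + a.(0 + X) + b.a.b.0 + a.(a.0\{a})\{b}) ⊢ ··a··> u1, ··a··> u2, ··b··> u3, ··b··> u4
  u3 = 0 ⊢ ·
  u4 = a.b.0 ⊢ ··a··> u6
  u5 = 0\{a}\{b} ⊢ ·
  u6 = b.0 ⊢ ··b··> u3
Reachable graph of Q (6 states):
  v0 = rec X. 0\{a} + b.0 + a.(0 + X) + b.b.0 + a.(a.0\{a})\{b} ⊢ ··a··> v1, ··a··> v2, ··b··> v3, ··b··> v4
  v1 = (a.0\{a})\{b} ⊢ ··a··> v5
  v2 = 0 + (rec X. 0\{a} + b.0 + a.(0 + X) + b.b.0 + a.(a.0\{a})\{b}) ⊢ ··a··> v1, ··a··> v2, ··b··> v3, ··b··> v4
  v3 = 0 ⊢ ·
  v4 = b.0 ⊢ ··b··> v3
  v5 = 0\{a}\{b} ⊢ ·
Run σ = ⟨ba⟩ on P: start {u0}
  [1] b ⇒ {u3, u4}
  [2] a ⇒ {u6}
  P completes σ.
Run σ = ⟨ba⟩ on Q: start {v0}
  [1] b ⇒ {v3, v4}
  [2] a ⇒ ∅ (Q stuck)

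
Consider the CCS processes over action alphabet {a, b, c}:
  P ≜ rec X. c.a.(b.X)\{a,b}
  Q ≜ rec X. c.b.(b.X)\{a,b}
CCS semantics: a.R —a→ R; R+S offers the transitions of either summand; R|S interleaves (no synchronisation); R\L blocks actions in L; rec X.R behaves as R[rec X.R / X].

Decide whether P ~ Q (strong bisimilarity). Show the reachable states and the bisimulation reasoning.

Reachable graph of P (3 states):
  s0 = rec X. c.a.(b.X)\{a,b} :: =c=> s1
  s1 = a.(b.(rec X. c.a.(b.X)\{a,b}))\{a,b} :: =a=> s2
  s2 = (b.(rec X. c.a.(b.X)\{a,b}))\{a,b} :: deadlocked
Reachable graph of Q (3 states):
  t0 = rec X. c.b.(b.X)\{a,b} :: =c=> t1
  t1 = b.(b.(rec X. c.b.(b.X)\{a,b}))\{a,b} :: =b=> t2
  t2 = (b.(rec X. c.b.(b.X)\{a,b}))\{a,b} :: deadlocked
Bisimilarity quotient blocks:
  B0 = {s0}
  B1 = {s1}
  B2 = {s2, t2}
  B3 = {t0}
  B4 = {t1}
s0 ∈ B0, t0 ∈ B3 → different blocks

NO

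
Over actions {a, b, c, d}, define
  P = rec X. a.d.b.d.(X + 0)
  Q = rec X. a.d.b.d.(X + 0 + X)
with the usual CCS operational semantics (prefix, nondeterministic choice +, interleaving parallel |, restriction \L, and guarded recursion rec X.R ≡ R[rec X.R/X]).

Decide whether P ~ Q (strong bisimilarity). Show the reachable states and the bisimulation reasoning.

YES

LTS(P): 5 reachable states
  m0 = rec X. a.d.b.d.(X + 0) → —a→ m1
  m1 = d.b.d.((rec X. a.d.b.d.(X + 0)) + 0) → —d→ m2
  m2 = b.d.((rec X. a.d.b.d.(X + 0)) + 0) → —b→ m3
  m3 = d.((rec X. a.d.b.d.(X + 0)) + 0) → —d→ m4
  m4 = (rec X. a.d.b.d.(X + 0)) + 0 → —a→ m1
LTS(Q): 5 reachable states
  n0 = rec X. a.d.b.d.(X + 0 + X) → —a→ n1
  n1 = d.b.d.((rec X. a.d.b.d.(X + 0 + X)) + 0 + (rec X. a.d.b.d.(X + 0 + X))) → —d→ n2
  n2 = b.d.((rec X. a.d.b.d.(X + 0 + X)) + 0 + (rec X. a.d.b.d.(X + 0 + X))) → —b→ n3
  n3 = d.((rec X. a.d.b.d.(X + 0 + X)) + 0 + (rec X. a.d.b.d.(X + 0 + X))) → —d→ n4
  n4 = (rec X. a.d.b.d.(X + 0 + X)) + 0 + (rec X. a.d.b.d.(X + 0 + X)) → —a→ n1
Coarsest stable partition (strong bisimilarity classes):
  B0 = {m0, m4, n0, n4}
  B1 = {m1, n1}
  B2 = {m2, n2}
  B3 = {m3, n3}
m0 ∈ B0, n0 ∈ B0 → same block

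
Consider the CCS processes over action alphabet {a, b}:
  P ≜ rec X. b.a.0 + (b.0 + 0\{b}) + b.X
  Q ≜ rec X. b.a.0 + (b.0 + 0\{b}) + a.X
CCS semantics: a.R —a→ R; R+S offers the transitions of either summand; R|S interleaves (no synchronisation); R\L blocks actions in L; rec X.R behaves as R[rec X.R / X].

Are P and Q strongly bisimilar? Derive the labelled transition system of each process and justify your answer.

Reachable graph of P (3 states):
  u0 = rec X. b.a.0 + (b.0 + 0\{b}) + b.X → --b--▸ u0, --b--▸ u1, --b--▸ u2
  u1 = 0 → stopped
  u2 = a.0 → --a--▸ u1
Reachable graph of Q (3 states):
  v0 = rec X. b.a.0 + (b.0 + 0\{b}) + a.X → --a--▸ v0, --b--▸ v1, --b--▸ v2
  v1 = 0 → stopped
  v2 = a.0 → --a--▸ v1
Partition-refinement fixed point:
  B0 = {u0}
  B1 = {u2, v2}
  B2 = {u1, v1}
  B3 = {v0}
u0 ∈ B0, v0 ∈ B3 → different blocks

P ≁ Q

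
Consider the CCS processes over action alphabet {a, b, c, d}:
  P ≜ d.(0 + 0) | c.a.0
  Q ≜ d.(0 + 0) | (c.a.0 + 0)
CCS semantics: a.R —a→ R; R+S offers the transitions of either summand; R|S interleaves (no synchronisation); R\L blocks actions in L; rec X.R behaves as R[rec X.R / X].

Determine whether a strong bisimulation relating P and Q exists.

LTS(P): 6 reachable states
  s0 = d.(0 + 0) | c.a.0 → -c-> s1, -d-> s2
  s1 = d.(0 + 0) | a.0 → -a-> s3, -d-> s4
  s2 = (0 + 0) | c.a.0 → -c-> s4
  s3 = d.(0 + 0) | 0 → -d-> s5
  s4 = (0 + 0) | a.0 → -a-> s5
  s5 = (0 + 0) | 0 → (no moves)
LTS(Q): 6 reachable states
  t0 = d.(0 + 0) | (c.a.0 + 0) → -c-> t1, -d-> t2
  t1 = d.(0 + 0) | a.0 → -a-> t3, -d-> t4
  t2 = (0 + 0) | (c.a.0 + 0) → -c-> t4
  t3 = d.(0 + 0) | 0 → -d-> t5
  t4 = (0 + 0) | a.0 → -a-> t5
  t5 = (0 + 0) | 0 → (no moves)
Coarsest stable partition (strong bisimilarity classes):
  B0 = {s0, t0}
  B1 = {s1, t1}
  B2 = {s4, t4}
  B3 = {s5, t5}
  B4 = {s3, t3}
  B5 = {s2, t2}
s0 ∈ B0, t0 ∈ B0 → same block

bisimilar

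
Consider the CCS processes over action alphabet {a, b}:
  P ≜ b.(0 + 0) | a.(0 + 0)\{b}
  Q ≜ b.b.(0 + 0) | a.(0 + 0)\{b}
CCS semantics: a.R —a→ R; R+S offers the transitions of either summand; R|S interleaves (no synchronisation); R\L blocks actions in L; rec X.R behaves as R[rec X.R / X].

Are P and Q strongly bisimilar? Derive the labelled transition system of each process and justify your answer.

NO

P's transition system — 4 states:
  u0 = b.(0 + 0) | a.(0 + 0)\{b} has moves --a--▸ u1, --b--▸ u2
  u1 = b.(0 + 0) | (0 + 0)\{b} has moves --b--▸ u3
  u2 = (0 + 0) | a.(0 + 0)\{b} has moves --a--▸ u3
  u3 = (0 + 0) | (0 + 0)\{b} has moves stopped
Q's transition system — 6 states:
  v0 = b.b.(0 + 0) | a.(0 + 0)\{b} has moves --a--▸ v1, --b--▸ v2
  v1 = b.b.(0 + 0) | (0 + 0)\{b} has moves --b--▸ v3
  v2 = b.(0 + 0) | a.(0 + 0)\{b} has moves --a--▸ v3, --b--▸ v4
  v3 = b.(0 + 0) | (0 + 0)\{b} has moves --b--▸ v5
  v4 = (0 + 0) | a.(0 + 0)\{b} has moves --a--▸ v5
  v5 = (0 + 0) | (0 + 0)\{b} has moves stopped
Coarsest stable partition (strong bisimilarity classes):
  B0 = {u0, v2}
  B1 = {u2, v4}
  B2 = {u3, v5}
  B3 = {u1, v3}
  B4 = {v0}
  B5 = {v1}
u0 ∈ B0, v0 ∈ B4 → different blocks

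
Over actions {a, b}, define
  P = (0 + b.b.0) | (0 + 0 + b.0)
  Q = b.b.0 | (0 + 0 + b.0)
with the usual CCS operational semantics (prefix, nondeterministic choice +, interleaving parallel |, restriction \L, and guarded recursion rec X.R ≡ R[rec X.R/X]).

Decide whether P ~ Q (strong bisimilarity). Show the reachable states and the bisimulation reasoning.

bisimilar

Reachable graph of P (6 states):
  s0 = (0 + b.b.0) | (0 + 0 + b.0) ⊢ ··b··> s1, ··b··> s2
  s1 = (0 + b.b.0) | 0 ⊢ ··b··> s3
  s2 = b.0 | (0 + 0 + b.0) ⊢ ··b··> s3, ··b··> s4
  s3 = b.0 | 0 ⊢ ··b··> s5
  s4 = 0 | (0 + 0 + b.0) ⊢ ··b··> s5
  s5 = 0 | 0 ⊢ deadlocked
Reachable graph of Q (6 states):
  t0 = b.b.0 | (0 + 0 + b.0) ⊢ ··b··> t1, ··b··> t2
  t1 = b.0 | (0 + 0 + b.0) ⊢ ··b··> t3, ··b··> t4
  t2 = b.b.0 | 0 ⊢ ··b··> t4
  t3 = 0 | (0 + 0 + b.0) ⊢ ··b··> t5
  t4 = b.0 | 0 ⊢ ··b··> t5
  t5 = 0 | 0 ⊢ deadlocked
Coarsest stable partition (strong bisimilarity classes):
  B0 = {s0, t0}
  B1 = {s1, s2, t1, t2}
  B2 = {s3, s4, t3, t4}
  B3 = {s5, t5}
s0 ∈ B0, t0 ∈ B0 → same block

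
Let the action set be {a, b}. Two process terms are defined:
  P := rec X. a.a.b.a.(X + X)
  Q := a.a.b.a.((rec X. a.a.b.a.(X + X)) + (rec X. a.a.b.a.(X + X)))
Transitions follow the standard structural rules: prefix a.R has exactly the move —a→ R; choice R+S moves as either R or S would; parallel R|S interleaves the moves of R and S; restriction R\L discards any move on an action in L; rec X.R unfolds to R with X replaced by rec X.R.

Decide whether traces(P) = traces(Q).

trace-equivalent

LTS(P): 5 reachable states
  p0 = rec X. a.a.b.a.(X + X) ⊢ -a-> p1
  p1 = a.b.a.((rec X. a.a.b.a.(X + X)) + (rec X. a.a.b.a.(X + X))) ⊢ -a-> p2
  p2 = b.a.((rec X. a.a.b.a.(X + X)) + (rec X. a.a.b.a.(X + X))) ⊢ -b-> p3
  p3 = a.((rec X. a.a.b.a.(X + X)) + (rec X. a.a.b.a.(X + X))) ⊢ -a-> p4
  p4 = (rec X. a.a.b.a.(X + X)) + (rec X. a.a.b.a.(X + X)) ⊢ -a-> p1
LTS(Q): 5 reachable states
  q0 = a.a.b.a.((rec X. a.a.b.a.(X + X)) + (rec X. a.a.b.a.(X + X))) ⊢ -a-> q1
  q1 = a.b.a.((rec X. a.a.b.a.(X + X)) + (rec X. a.a.b.a.(X + X))) ⊢ -a-> q2
  q2 = b.a.((rec X. a.a.b.a.(X + X)) + (rec X. a.a.b.a.(X + X))) ⊢ -b-> q3
  q3 = a.((rec X. a.a.b.a.(X + X)) + (rec X. a.a.b.a.(X + X))) ⊢ -a-> q4
  q4 = (rec X. a.a.b.a.(X + X)) + (rec X. a.a.b.a.(X + X)) ⊢ -a-> q1
Coarsest stable partition (strong bisimilarity classes):
  B0 = {p0, p4, q0, q4}
  B1 = {p1, q1}
  B2 = {p2, q2}
  B3 = {p3, q3}
p0 ∈ B0, q0 ∈ B0 → same block
Bisimilar ⇒ trace-equivalent.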